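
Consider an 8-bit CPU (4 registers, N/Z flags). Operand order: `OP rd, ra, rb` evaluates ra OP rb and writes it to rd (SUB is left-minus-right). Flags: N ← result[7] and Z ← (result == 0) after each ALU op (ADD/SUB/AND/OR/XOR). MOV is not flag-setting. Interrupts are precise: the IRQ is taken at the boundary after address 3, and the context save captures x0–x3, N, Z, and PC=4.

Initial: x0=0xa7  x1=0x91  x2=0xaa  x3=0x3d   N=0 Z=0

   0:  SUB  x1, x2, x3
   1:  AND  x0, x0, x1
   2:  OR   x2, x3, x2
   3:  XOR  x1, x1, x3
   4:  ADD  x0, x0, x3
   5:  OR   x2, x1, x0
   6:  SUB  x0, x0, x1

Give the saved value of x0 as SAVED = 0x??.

after  0: x0=0xa7 x1=0x6d x2=0xaa x3=0x3d  N=0 Z=0
after  1: x0=0x25 x1=0x6d x2=0xaa x3=0x3d  N=0 Z=0
after  2: x0=0x25 x1=0x6d x2=0xbf x3=0x3d  N=1 Z=0
after  3: x0=0x25 x1=0x50 x2=0xbf x3=0x3d  N=0 Z=0
-- IRQ taken; context saved, return-PC = 4 --

SAVED = 0x25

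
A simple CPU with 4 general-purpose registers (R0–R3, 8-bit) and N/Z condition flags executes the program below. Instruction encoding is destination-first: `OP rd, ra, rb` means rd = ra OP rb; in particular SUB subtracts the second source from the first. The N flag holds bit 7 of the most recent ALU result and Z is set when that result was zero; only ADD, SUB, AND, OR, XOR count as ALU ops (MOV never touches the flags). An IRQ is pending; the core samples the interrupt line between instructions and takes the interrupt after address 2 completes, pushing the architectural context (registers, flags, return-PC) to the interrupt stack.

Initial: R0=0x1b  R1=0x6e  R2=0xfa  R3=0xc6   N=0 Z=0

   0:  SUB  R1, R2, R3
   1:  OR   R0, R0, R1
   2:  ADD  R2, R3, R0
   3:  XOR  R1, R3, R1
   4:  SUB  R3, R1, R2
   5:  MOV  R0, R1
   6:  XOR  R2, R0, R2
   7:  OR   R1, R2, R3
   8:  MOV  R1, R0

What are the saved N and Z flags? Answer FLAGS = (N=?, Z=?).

after  0: R0=0x1b R1=0x34 R2=0xfa R3=0xc6  N=0 Z=0
after  1: R0=0x3f R1=0x34 R2=0xfa R3=0xc6  N=0 Z=0
after  2: R0=0x3f R1=0x34 R2=0x05 R3=0xc6  N=0 Z=0
-- IRQ taken; context saved, return-PC = 3 --

FLAGS = (N=0, Z=0)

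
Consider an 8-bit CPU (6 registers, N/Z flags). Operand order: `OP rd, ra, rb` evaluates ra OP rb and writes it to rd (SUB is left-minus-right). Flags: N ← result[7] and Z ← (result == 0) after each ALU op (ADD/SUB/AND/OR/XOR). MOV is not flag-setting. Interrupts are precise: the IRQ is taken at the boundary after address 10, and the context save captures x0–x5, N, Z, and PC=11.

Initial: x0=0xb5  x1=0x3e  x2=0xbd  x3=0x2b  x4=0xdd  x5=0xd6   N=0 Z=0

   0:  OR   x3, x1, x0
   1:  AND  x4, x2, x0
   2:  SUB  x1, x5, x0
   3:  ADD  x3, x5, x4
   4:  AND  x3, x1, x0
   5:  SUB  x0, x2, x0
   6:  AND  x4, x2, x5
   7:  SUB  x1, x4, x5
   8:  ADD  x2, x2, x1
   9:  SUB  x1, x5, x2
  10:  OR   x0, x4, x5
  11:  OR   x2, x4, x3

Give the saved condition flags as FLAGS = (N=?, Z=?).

after  0: x0=0xb5 x1=0x3e x2=0xbd x3=0xbf x4=0xdd x5=0xd6  N=1 Z=0
after  1: x0=0xb5 x1=0x3e x2=0xbd x3=0xbf x4=0xb5 x5=0xd6  N=1 Z=0
after  2: x0=0xb5 x1=0x21 x2=0xbd x3=0xbf x4=0xb5 x5=0xd6  N=0 Z=0
after  3: x0=0xb5 x1=0x21 x2=0xbd x3=0x8b x4=0xb5 x5=0xd6  N=1 Z=0
after  4: x0=0xb5 x1=0x21 x2=0xbd x3=0x21 x4=0xb5 x5=0xd6  N=0 Z=0
after  5: x0=0x08 x1=0x21 x2=0xbd x3=0x21 x4=0xb5 x5=0xd6  N=0 Z=0
after  6: x0=0x08 x1=0x21 x2=0xbd x3=0x21 x4=0x94 x5=0xd6  N=1 Z=0
after  7: x0=0x08 x1=0xbe x2=0xbd x3=0x21 x4=0x94 x5=0xd6  N=1 Z=0
after  8: x0=0x08 x1=0xbe x2=0x7b x3=0x21 x4=0x94 x5=0xd6  N=0 Z=0
after  9: x0=0x08 x1=0x5b x2=0x7b x3=0x21 x4=0x94 x5=0xd6  N=0 Z=0
after 10: x0=0xd6 x1=0x5b x2=0x7b x3=0x21 x4=0x94 x5=0xd6  N=1 Z=0
-- IRQ taken; context saved, return-PC = 11 --

FLAGS = (N=1, Z=0)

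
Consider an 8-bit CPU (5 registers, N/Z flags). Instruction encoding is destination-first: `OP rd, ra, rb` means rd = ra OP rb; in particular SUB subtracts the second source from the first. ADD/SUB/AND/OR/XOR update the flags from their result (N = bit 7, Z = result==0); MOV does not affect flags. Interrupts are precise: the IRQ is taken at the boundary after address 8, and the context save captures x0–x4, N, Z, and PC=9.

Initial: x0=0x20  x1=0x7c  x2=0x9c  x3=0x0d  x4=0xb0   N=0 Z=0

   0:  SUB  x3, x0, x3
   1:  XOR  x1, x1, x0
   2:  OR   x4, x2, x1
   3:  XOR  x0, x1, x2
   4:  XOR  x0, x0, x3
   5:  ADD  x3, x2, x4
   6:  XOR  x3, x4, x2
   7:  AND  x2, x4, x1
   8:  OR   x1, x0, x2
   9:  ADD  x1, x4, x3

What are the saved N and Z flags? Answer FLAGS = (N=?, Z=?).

FLAGS = (N=1, Z=0)

after  0: x0=0x20 x1=0x7c x2=0x9c x3=0x13 x4=0xb0  N=0 Z=0
after  1: x0=0x20 x1=0x5c x2=0x9c x3=0x13 x4=0xb0  N=0 Z=0
after  2: x0=0x20 x1=0x5c x2=0x9c x3=0x13 x4=0xdc  N=1 Z=0
after  3: x0=0xc0 x1=0x5c x2=0x9c x3=0x13 x4=0xdc  N=1 Z=0
after  4: x0=0xd3 x1=0x5c x2=0x9c x3=0x13 x4=0xdc  N=1 Z=0
after  5: x0=0xd3 x1=0x5c x2=0x9c x3=0x78 x4=0xdc  N=0 Z=0
after  6: x0=0xd3 x1=0x5c x2=0x9c x3=0x40 x4=0xdc  N=0 Z=0
after  7: x0=0xd3 x1=0x5c x2=0x5c x3=0x40 x4=0xdc  N=0 Z=0
after  8: x0=0xd3 x1=0xdf x2=0x5c x3=0x40 x4=0xdc  N=1 Z=0
-- IRQ taken; context saved, return-PC = 9 --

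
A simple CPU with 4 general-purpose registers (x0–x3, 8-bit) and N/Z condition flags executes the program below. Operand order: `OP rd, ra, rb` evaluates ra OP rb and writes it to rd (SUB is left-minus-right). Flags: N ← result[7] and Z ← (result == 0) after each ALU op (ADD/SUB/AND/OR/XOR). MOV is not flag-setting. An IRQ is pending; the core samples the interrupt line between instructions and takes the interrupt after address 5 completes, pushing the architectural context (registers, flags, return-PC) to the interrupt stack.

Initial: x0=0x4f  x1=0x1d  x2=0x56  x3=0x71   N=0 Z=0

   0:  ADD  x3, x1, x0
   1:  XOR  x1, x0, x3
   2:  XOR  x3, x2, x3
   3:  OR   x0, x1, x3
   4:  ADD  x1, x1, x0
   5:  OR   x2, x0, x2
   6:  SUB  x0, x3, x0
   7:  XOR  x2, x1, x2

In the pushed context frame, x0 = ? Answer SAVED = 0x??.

SAVED = 0x3b

after  0: x0=0x4f x1=0x1d x2=0x56 x3=0x6c  N=0 Z=0
after  1: x0=0x4f x1=0x23 x2=0x56 x3=0x6c  N=0 Z=0
after  2: x0=0x4f x1=0x23 x2=0x56 x3=0x3a  N=0 Z=0
after  3: x0=0x3b x1=0x23 x2=0x56 x3=0x3a  N=0 Z=0
after  4: x0=0x3b x1=0x5e x2=0x56 x3=0x3a  N=0 Z=0
after  5: x0=0x3b x1=0x5e x2=0x7f x3=0x3a  N=0 Z=0
-- IRQ taken; context saved, return-PC = 6 --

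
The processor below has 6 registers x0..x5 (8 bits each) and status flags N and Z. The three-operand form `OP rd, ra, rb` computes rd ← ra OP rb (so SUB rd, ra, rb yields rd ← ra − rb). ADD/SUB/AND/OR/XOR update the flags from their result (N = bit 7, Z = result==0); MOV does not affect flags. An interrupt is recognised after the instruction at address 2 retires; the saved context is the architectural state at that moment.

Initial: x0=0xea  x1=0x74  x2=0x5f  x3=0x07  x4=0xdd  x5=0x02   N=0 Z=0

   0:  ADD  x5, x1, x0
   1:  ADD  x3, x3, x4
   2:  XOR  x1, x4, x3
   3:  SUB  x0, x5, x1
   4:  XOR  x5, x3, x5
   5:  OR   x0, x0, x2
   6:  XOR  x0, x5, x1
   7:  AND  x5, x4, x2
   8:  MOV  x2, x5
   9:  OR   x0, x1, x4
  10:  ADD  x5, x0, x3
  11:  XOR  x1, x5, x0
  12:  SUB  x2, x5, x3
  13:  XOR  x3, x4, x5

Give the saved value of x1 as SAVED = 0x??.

SAVED = 0x39

after  0: x0=0xea x1=0x74 x2=0x5f x3=0x07 x4=0xdd x5=0x5e  N=0 Z=0
after  1: x0=0xea x1=0x74 x2=0x5f x3=0xe4 x4=0xdd x5=0x5e  N=1 Z=0
after  2: x0=0xea x1=0x39 x2=0x5f x3=0xe4 x4=0xdd x5=0x5e  N=0 Z=0
-- IRQ taken; context saved, return-PC = 3 --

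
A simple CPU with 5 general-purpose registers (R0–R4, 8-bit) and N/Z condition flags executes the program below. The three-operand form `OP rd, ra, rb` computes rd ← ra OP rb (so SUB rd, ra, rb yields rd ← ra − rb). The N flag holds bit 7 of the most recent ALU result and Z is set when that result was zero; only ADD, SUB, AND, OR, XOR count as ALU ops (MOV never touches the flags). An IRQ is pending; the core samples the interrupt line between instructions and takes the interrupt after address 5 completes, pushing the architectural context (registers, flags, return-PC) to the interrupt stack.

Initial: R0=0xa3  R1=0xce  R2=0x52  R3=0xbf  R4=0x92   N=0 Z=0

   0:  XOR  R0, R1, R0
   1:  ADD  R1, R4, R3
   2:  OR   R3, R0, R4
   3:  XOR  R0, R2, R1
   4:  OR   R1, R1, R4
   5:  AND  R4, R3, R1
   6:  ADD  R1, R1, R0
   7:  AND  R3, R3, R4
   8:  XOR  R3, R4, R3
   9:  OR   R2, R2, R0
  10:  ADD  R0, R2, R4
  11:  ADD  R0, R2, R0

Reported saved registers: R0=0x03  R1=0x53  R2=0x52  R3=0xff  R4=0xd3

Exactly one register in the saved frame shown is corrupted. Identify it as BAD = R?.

BAD = R1

after  0: R0=0x6d R1=0xce R2=0x52 R3=0xbf R4=0x92  N=0 Z=0
after  1: R0=0x6d R1=0x51 R2=0x52 R3=0xbf R4=0x92  N=0 Z=0
after  2: R0=0x6d R1=0x51 R2=0x52 R3=0xff R4=0x92  N=1 Z=0
after  3: R0=0x03 R1=0x51 R2=0x52 R3=0xff R4=0x92  N=0 Z=0
after  4: R0=0x03 R1=0xd3 R2=0x52 R3=0xff R4=0x92  N=1 Z=0
after  5: R0=0x03 R1=0xd3 R2=0x52 R3=0xff R4=0xd3  N=1 Z=0
-- IRQ taken; context saved, return-PC = 6 --
mismatch: R1: reported 0x53 vs actual 0xd3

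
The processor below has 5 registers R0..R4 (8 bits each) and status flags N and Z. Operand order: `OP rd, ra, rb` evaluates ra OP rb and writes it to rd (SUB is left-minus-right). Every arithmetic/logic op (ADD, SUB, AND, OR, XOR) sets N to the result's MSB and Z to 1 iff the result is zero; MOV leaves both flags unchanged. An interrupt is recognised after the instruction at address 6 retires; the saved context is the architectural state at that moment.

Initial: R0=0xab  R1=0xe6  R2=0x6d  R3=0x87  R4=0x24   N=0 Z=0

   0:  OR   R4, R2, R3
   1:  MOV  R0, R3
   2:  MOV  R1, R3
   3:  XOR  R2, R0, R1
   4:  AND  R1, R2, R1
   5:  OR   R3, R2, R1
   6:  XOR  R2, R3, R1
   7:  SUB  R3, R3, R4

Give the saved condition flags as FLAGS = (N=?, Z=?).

after  0: R0=0xab R1=0xe6 R2=0x6d R3=0x87 R4=0xef  N=1 Z=0
after  1: R0=0x87 R1=0xe6 R2=0x6d R3=0x87 R4=0xef  N=1 Z=0
after  2: R0=0x87 R1=0x87 R2=0x6d R3=0x87 R4=0xef  N=1 Z=0
after  3: R0=0x87 R1=0x87 R2=0x00 R3=0x87 R4=0xef  N=0 Z=1
after  4: R0=0x87 R1=0x00 R2=0x00 R3=0x87 R4=0xef  N=0 Z=1
after  5: R0=0x87 R1=0x00 R2=0x00 R3=0x00 R4=0xef  N=0 Z=1
after  6: R0=0x87 R1=0x00 R2=0x00 R3=0x00 R4=0xef  N=0 Z=1
-- IRQ taken; context saved, return-PC = 7 --

FLAGS = (N=0, Z=1)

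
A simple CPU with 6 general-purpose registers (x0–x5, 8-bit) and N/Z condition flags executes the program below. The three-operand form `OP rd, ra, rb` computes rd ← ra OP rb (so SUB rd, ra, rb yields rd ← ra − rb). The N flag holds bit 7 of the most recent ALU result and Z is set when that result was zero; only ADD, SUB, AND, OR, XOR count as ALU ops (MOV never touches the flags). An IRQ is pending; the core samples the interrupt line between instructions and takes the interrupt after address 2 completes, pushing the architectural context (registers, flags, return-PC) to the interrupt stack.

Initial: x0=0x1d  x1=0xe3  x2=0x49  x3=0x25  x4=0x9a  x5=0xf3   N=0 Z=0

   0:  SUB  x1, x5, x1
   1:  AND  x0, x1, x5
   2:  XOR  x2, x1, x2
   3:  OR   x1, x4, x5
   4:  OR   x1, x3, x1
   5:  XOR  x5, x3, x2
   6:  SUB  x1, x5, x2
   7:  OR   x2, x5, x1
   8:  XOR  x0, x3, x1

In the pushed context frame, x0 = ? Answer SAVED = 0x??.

SAVED = 0x10

after  0: x0=0x1d x1=0x10 x2=0x49 x3=0x25 x4=0x9a x5=0xf3  N=0 Z=0
after  1: x0=0x10 x1=0x10 x2=0x49 x3=0x25 x4=0x9a x5=0xf3  N=0 Z=0
after  2: x0=0x10 x1=0x10 x2=0x59 x3=0x25 x4=0x9a x5=0xf3  N=0 Z=0
-- IRQ taken; context saved, return-PC = 3 --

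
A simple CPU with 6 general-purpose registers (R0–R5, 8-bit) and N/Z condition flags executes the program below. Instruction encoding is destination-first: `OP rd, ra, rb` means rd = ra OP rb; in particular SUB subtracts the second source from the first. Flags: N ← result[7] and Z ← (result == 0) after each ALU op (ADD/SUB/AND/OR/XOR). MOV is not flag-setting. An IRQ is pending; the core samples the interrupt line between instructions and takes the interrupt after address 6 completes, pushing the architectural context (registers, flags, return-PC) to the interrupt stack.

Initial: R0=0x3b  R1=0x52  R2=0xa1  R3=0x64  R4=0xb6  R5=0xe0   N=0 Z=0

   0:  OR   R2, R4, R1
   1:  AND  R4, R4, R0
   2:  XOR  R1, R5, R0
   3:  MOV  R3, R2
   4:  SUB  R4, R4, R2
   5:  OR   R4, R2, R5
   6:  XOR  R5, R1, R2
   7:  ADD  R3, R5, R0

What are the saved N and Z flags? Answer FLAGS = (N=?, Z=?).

after  0: R0=0x3b R1=0x52 R2=0xf6 R3=0x64 R4=0xb6 R5=0xe0  N=1 Z=0
after  1: R0=0x3b R1=0x52 R2=0xf6 R3=0x64 R4=0x32 R5=0xe0  N=0 Z=0
after  2: R0=0x3b R1=0xdb R2=0xf6 R3=0x64 R4=0x32 R5=0xe0  N=1 Z=0
after  3: R0=0x3b R1=0xdb R2=0xf6 R3=0xf6 R4=0x32 R5=0xe0  N=1 Z=0
after  4: R0=0x3b R1=0xdb R2=0xf6 R3=0xf6 R4=0x3c R5=0xe0  N=0 Z=0
after  5: R0=0x3b R1=0xdb R2=0xf6 R3=0xf6 R4=0xf6 R5=0xe0  N=1 Z=0
after  6: R0=0x3b R1=0xdb R2=0xf6 R3=0xf6 R4=0xf6 R5=0x2d  N=0 Z=0
-- IRQ taken; context saved, return-PC = 7 --

FLAGS = (N=0, Z=0)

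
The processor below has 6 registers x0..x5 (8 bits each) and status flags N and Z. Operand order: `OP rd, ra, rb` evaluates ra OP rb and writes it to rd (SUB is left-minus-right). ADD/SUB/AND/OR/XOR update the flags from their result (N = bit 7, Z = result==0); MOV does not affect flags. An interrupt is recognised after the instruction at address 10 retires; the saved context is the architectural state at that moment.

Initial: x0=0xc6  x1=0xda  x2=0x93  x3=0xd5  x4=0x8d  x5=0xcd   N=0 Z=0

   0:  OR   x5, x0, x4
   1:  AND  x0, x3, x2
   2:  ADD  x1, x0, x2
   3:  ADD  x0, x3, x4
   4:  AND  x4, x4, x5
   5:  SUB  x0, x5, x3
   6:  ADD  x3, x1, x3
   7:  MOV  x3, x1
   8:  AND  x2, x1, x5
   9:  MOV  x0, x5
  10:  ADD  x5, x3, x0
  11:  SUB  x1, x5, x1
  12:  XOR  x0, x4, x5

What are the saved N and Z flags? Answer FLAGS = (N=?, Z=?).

after  0: x0=0xc6 x1=0xda x2=0x93 x3=0xd5 x4=0x8d x5=0xcf  N=1 Z=0
after  1: x0=0x91 x1=0xda x2=0x93 x3=0xd5 x4=0x8d x5=0xcf  N=1 Z=0
after  2: x0=0x91 x1=0x24 x2=0x93 x3=0xd5 x4=0x8d x5=0xcf  N=0 Z=0
after  3: x0=0x62 x1=0x24 x2=0x93 x3=0xd5 x4=0x8d x5=0xcf  N=0 Z=0
after  4: x0=0x62 x1=0x24 x2=0x93 x3=0xd5 x4=0x8d x5=0xcf  N=1 Z=0
after  5: x0=0xfa x1=0x24 x2=0x93 x3=0xd5 x4=0x8d x5=0xcf  N=1 Z=0
after  6: x0=0xfa x1=0x24 x2=0x93 x3=0xf9 x4=0x8d x5=0xcf  N=1 Z=0
after  7: x0=0xfa x1=0x24 x2=0x93 x3=0x24 x4=0x8d x5=0xcf  N=1 Z=0
after  8: x0=0xfa x1=0x24 x2=0x04 x3=0x24 x4=0x8d x5=0xcf  N=0 Z=0
after  9: x0=0xcf x1=0x24 x2=0x04 x3=0x24 x4=0x8d x5=0xcf  N=0 Z=0
after 10: x0=0xcf x1=0x24 x2=0x04 x3=0x24 x4=0x8d x5=0xf3  N=1 Z=0
-- IRQ taken; context saved, return-PC = 11 --

FLAGS = (N=1, Z=0)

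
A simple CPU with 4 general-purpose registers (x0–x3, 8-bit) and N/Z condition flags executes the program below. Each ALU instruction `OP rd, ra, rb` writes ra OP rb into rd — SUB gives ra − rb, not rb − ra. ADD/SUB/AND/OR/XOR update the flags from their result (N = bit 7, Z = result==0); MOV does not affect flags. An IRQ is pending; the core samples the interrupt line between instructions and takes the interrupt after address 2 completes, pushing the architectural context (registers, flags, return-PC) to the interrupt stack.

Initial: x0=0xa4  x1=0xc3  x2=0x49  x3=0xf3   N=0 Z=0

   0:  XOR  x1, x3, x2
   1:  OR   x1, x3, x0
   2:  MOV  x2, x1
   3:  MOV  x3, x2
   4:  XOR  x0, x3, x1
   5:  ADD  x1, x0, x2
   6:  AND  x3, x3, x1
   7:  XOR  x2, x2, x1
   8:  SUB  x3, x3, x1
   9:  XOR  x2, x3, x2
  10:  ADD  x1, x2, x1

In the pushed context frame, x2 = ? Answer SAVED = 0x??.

SAVED = 0xf7

after  0: x0=0xa4 x1=0xba x2=0x49 x3=0xf3  N=1 Z=0
after  1: x0=0xa4 x1=0xf7 x2=0x49 x3=0xf3  N=1 Z=0
after  2: x0=0xa4 x1=0xf7 x2=0xf7 x3=0xf3  N=1 Z=0
-- IRQ taken; context saved, return-PC = 3 --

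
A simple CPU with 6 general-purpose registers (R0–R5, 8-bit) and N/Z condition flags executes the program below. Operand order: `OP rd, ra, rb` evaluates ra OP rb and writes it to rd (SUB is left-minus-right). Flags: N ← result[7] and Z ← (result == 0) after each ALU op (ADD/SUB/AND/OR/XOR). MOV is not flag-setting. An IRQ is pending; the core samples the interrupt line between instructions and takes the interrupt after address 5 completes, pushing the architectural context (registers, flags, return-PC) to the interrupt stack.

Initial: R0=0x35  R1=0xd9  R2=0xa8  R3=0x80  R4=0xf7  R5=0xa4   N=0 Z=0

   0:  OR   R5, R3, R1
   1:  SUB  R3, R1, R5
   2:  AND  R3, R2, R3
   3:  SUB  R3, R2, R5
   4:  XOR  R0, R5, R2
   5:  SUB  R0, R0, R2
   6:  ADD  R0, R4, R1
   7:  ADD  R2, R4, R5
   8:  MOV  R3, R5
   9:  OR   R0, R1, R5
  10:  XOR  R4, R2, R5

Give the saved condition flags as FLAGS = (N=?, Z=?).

after  0: R0=0x35 R1=0xd9 R2=0xa8 R3=0x80 R4=0xf7 R5=0xd9  N=1 Z=0
after  1: R0=0x35 R1=0xd9 R2=0xa8 R3=0x00 R4=0xf7 R5=0xd9  N=0 Z=1
after  2: R0=0x35 R1=0xd9 R2=0xa8 R3=0x00 R4=0xf7 R5=0xd9  N=0 Z=1
after  3: R0=0x35 R1=0xd9 R2=0xa8 R3=0xcf R4=0xf7 R5=0xd9  N=1 Z=0
after  4: R0=0x71 R1=0xd9 R2=0xa8 R3=0xcf R4=0xf7 R5=0xd9  N=0 Z=0
after  5: R0=0xc9 R1=0xd9 R2=0xa8 R3=0xcf R4=0xf7 R5=0xd9  N=1 Z=0
-- IRQ taken; context saved, return-PC = 6 --

FLAGS = (N=1, Z=0)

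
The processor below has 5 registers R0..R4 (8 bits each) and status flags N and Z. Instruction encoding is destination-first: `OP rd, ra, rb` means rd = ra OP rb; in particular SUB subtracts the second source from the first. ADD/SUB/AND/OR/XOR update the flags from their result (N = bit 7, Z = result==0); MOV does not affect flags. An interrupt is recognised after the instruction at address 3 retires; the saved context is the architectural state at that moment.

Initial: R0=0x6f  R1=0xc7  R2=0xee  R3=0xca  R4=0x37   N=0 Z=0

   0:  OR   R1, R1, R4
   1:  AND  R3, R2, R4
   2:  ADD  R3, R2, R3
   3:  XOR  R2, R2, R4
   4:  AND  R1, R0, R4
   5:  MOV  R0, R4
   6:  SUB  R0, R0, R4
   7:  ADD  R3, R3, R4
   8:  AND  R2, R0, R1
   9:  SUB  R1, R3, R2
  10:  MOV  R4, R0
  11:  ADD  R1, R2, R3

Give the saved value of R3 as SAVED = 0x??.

after  0: R0=0x6f R1=0xf7 R2=0xee R3=0xca R4=0x37  N=1 Z=0
after  1: R0=0x6f R1=0xf7 R2=0xee R3=0x26 R4=0x37  N=0 Z=0
after  2: R0=0x6f R1=0xf7 R2=0xee R3=0x14 R4=0x37  N=0 Z=0
after  3: R0=0x6f R1=0xf7 R2=0xd9 R3=0x14 R4=0x37  N=1 Z=0
-- IRQ taken; context saved, return-PC = 4 --

SAVED = 0x14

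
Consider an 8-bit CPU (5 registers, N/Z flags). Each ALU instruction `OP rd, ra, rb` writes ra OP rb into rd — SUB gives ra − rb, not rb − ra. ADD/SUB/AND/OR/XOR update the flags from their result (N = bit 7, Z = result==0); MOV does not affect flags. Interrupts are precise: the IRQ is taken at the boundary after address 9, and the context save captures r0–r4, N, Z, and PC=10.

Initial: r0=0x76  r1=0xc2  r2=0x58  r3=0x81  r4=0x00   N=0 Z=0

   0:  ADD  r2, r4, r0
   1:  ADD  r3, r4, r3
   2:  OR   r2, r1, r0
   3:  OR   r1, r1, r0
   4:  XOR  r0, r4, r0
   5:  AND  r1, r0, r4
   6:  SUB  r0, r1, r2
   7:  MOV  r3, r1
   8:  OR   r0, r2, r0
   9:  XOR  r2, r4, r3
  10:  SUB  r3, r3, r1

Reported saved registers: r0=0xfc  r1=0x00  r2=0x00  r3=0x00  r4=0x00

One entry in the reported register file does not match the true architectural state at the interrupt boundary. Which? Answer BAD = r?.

BAD = r0

after  0: r0=0x76 r1=0xc2 r2=0x76 r3=0x81 r4=0x00  N=0 Z=0
after  1: r0=0x76 r1=0xc2 r2=0x76 r3=0x81 r4=0x00  N=1 Z=0
after  2: r0=0x76 r1=0xc2 r2=0xf6 r3=0x81 r4=0x00  N=1 Z=0
after  3: r0=0x76 r1=0xf6 r2=0xf6 r3=0x81 r4=0x00  N=1 Z=0
after  4: r0=0x76 r1=0xf6 r2=0xf6 r3=0x81 r4=0x00  N=0 Z=0
after  5: r0=0x76 r1=0x00 r2=0xf6 r3=0x81 r4=0x00  N=0 Z=1
after  6: r0=0x0a r1=0x00 r2=0xf6 r3=0x81 r4=0x00  N=0 Z=0
after  7: r0=0x0a r1=0x00 r2=0xf6 r3=0x00 r4=0x00  N=0 Z=0
after  8: r0=0xfe r1=0x00 r2=0xf6 r3=0x00 r4=0x00  N=1 Z=0
after  9: r0=0xfe r1=0x00 r2=0x00 r3=0x00 r4=0x00  N=0 Z=1
-- IRQ taken; context saved, return-PC = 10 --
mismatch: r0: reported 0xfc vs actual 0xfe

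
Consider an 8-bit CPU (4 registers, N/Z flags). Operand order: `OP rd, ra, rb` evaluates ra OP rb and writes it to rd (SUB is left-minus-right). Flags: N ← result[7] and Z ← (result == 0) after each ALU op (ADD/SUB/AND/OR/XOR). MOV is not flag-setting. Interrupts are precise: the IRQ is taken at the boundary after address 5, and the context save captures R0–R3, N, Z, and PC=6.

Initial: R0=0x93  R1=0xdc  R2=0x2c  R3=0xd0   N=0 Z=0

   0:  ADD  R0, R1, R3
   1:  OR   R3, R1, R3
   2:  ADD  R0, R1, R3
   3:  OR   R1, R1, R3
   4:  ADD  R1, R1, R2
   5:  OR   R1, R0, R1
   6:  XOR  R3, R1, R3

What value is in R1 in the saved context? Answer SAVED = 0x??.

SAVED = 0xb8

after  0: R0=0xac R1=0xdc R2=0x2c R3=0xd0  N=1 Z=0
after  1: R0=0xac R1=0xdc R2=0x2c R3=0xdc  N=1 Z=0
after  2: R0=0xb8 R1=0xdc R2=0x2c R3=0xdc  N=1 Z=0
after  3: R0=0xb8 R1=0xdc R2=0x2c R3=0xdc  N=1 Z=0
after  4: R0=0xb8 R1=0x08 R2=0x2c R3=0xdc  N=0 Z=0
after  5: R0=0xb8 R1=0xb8 R2=0x2c R3=0xdc  N=1 Z=0
-- IRQ taken; context saved, return-PC = 6 --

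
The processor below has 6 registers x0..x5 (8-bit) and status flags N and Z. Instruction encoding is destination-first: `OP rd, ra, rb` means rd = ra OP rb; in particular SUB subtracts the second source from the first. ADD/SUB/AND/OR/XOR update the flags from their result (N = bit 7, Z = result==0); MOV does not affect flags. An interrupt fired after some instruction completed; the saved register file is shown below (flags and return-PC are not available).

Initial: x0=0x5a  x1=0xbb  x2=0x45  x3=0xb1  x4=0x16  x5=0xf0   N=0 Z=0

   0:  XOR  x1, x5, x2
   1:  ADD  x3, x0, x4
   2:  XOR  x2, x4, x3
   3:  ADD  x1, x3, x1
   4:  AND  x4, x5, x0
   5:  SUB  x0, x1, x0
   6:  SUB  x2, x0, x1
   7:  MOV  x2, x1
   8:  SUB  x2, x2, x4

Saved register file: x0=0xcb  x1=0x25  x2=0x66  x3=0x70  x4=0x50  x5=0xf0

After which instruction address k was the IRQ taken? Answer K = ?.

K = 5

after  0: x0=0x5a x1=0xb5 x2=0x45 x3=0xb1 x4=0x16 x5=0xf0  N=1 Z=0
after  1: x0=0x5a x1=0xb5 x2=0x45 x3=0x70 x4=0x16 x5=0xf0  N=0 Z=0
after  2: x0=0x5a x1=0xb5 x2=0x66 x3=0x70 x4=0x16 x5=0xf0  N=0 Z=0
after  3: x0=0x5a x1=0x25 x2=0x66 x3=0x70 x4=0x16 x5=0xf0  N=0 Z=0
after  4: x0=0x5a x1=0x25 x2=0x66 x3=0x70 x4=0x50 x5=0xf0  N=0 Z=0
after  5: x0=0xcb x1=0x25 x2=0x66 x3=0x70 x4=0x50 x5=0xf0  N=1 Z=0
-- IRQ taken; context saved, return-PC = 6 --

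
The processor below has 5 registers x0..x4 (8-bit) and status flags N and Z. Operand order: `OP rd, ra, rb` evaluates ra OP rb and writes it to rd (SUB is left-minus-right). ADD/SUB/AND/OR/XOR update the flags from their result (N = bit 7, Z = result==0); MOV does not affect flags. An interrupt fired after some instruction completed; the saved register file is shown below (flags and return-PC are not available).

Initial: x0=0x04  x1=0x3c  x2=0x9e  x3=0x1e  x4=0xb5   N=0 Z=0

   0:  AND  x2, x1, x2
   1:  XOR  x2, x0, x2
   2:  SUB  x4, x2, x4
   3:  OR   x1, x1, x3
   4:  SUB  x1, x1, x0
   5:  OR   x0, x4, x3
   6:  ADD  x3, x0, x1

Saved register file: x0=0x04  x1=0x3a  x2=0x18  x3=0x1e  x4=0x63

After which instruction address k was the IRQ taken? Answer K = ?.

K = 4

after  0: x0=0x04 x1=0x3c x2=0x1c x3=0x1e x4=0xb5  N=0 Z=0
after  1: x0=0x04 x1=0x3c x2=0x18 x3=0x1e x4=0xb5  N=0 Z=0
after  2: x0=0x04 x1=0x3c x2=0x18 x3=0x1e x4=0x63  N=0 Z=0
after  3: x0=0x04 x1=0x3e x2=0x18 x3=0x1e x4=0x63  N=0 Z=0
after  4: x0=0x04 x1=0x3a x2=0x18 x3=0x1e x4=0x63  N=0 Z=0
-- IRQ taken; context saved, return-PC = 5 --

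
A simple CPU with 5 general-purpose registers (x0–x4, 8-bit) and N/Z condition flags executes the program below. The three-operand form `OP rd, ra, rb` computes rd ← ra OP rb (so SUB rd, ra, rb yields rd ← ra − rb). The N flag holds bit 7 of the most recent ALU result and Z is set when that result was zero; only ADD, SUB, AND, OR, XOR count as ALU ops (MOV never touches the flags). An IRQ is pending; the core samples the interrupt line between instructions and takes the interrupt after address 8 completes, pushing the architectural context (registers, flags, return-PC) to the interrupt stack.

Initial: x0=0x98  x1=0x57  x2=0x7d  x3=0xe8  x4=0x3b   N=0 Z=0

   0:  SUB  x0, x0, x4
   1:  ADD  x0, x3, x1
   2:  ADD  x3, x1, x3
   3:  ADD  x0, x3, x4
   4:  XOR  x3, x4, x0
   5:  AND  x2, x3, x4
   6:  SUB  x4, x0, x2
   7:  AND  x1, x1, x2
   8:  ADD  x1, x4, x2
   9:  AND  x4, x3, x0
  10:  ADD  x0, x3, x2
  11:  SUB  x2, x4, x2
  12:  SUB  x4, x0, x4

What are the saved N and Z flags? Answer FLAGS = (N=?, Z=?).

FLAGS = (N=0, Z=0)

after  0: x0=0x5d x1=0x57 x2=0x7d x3=0xe8 x4=0x3b  N=0 Z=0
after  1: x0=0x3f x1=0x57 x2=0x7d x3=0xe8 x4=0x3b  N=0 Z=0
after  2: x0=0x3f x1=0x57 x2=0x7d x3=0x3f x4=0x3b  N=0 Z=0
after  3: x0=0x7a x1=0x57 x2=0x7d x3=0x3f x4=0x3b  N=0 Z=0
after  4: x0=0x7a x1=0x57 x2=0x7d x3=0x41 x4=0x3b  N=0 Z=0
after  5: x0=0x7a x1=0x57 x2=0x01 x3=0x41 x4=0x3b  N=0 Z=0
after  6: x0=0x7a x1=0x57 x2=0x01 x3=0x41 x4=0x79  N=0 Z=0
after  7: x0=0x7a x1=0x01 x2=0x01 x3=0x41 x4=0x79  N=0 Z=0
after  8: x0=0x7a x1=0x7a x2=0x01 x3=0x41 x4=0x79  N=0 Z=0
-- IRQ taken; context saved, return-PC = 9 --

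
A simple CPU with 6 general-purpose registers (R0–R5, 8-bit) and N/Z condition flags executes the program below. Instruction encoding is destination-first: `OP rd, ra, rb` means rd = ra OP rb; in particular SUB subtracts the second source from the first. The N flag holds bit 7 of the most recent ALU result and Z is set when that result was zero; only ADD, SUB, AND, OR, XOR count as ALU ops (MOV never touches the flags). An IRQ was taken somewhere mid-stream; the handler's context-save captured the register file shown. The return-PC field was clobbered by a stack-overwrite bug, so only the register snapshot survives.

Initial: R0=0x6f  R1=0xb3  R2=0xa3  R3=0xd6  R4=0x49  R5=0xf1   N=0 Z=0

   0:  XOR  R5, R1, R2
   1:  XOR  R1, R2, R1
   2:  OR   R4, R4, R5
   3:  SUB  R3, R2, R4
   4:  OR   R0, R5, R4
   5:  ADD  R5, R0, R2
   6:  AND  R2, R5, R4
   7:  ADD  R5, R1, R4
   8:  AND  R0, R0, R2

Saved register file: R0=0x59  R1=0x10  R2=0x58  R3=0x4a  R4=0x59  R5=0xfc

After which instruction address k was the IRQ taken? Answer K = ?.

K = 6

after  0: R0=0x6f R1=0xb3 R2=0xa3 R3=0xd6 R4=0x49 R5=0x10  N=0 Z=0
after  1: R0=0x6f R1=0x10 R2=0xa3 R3=0xd6 R4=0x49 R5=0x10  N=0 Z=0
after  2: R0=0x6f R1=0x10 R2=0xa3 R3=0xd6 R4=0x59 R5=0x10  N=0 Z=0
after  3: R0=0x6f R1=0x10 R2=0xa3 R3=0x4a R4=0x59 R5=0x10  N=0 Z=0
after  4: R0=0x59 R1=0x10 R2=0xa3 R3=0x4a R4=0x59 R5=0x10  N=0 Z=0
after  5: R0=0x59 R1=0x10 R2=0xa3 R3=0x4a R4=0x59 R5=0xfc  N=1 Z=0
after  6: R0=0x59 R1=0x10 R2=0x58 R3=0x4a R4=0x59 R5=0xfc  N=0 Z=0
-- IRQ taken; context saved, return-PC = 7 --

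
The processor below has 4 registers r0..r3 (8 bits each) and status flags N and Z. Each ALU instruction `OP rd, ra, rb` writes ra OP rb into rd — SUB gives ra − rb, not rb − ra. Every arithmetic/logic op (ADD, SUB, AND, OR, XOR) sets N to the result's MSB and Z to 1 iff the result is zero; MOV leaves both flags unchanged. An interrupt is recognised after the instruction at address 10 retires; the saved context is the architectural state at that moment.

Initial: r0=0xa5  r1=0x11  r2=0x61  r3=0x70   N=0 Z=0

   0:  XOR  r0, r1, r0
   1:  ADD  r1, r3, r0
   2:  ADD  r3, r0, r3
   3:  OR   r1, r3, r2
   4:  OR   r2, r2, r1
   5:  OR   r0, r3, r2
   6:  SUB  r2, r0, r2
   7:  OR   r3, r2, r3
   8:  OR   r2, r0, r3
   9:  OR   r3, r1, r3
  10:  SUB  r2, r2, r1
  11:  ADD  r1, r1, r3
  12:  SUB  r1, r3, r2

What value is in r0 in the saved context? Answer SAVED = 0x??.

after  0: r0=0xb4 r1=0x11 r2=0x61 r3=0x70  N=1 Z=0
after  1: r0=0xb4 r1=0x24 r2=0x61 r3=0x70  N=0 Z=0
after  2: r0=0xb4 r1=0x24 r2=0x61 r3=0x24  N=0 Z=0
after  3: r0=0xb4 r1=0x65 r2=0x61 r3=0x24  N=0 Z=0
after  4: r0=0xb4 r1=0x65 r2=0x65 r3=0x24  N=0 Z=0
after  5: r0=0x65 r1=0x65 r2=0x65 r3=0x24  N=0 Z=0
after  6: r0=0x65 r1=0x65 r2=0x00 r3=0x24  N=0 Z=1
after  7: r0=0x65 r1=0x65 r2=0x00 r3=0x24  N=0 Z=0
after  8: r0=0x65 r1=0x65 r2=0x65 r3=0x24  N=0 Z=0
after  9: r0=0x65 r1=0x65 r2=0x65 r3=0x65  N=0 Z=0
after 10: r0=0x65 r1=0x65 r2=0x00 r3=0x65  N=0 Z=1
-- IRQ taken; context saved, return-PC = 11 --

SAVED = 0x65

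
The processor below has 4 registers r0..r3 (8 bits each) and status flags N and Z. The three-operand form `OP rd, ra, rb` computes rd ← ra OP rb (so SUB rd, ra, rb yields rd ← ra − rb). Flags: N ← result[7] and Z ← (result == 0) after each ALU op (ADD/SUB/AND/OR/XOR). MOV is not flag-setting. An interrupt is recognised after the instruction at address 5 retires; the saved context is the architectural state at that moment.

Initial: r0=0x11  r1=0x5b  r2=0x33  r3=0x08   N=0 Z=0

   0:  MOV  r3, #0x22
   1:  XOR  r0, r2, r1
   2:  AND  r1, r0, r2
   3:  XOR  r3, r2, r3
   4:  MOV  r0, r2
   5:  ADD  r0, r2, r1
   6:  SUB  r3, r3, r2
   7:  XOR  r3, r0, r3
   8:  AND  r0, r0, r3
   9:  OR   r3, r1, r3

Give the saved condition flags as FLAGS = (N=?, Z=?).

FLAGS = (N=0, Z=0)

after  0: r0=0x11 r1=0x5b r2=0x33 r3=0x22  N=0 Z=0
after  1: r0=0x68 r1=0x5b r2=0x33 r3=0x22  N=0 Z=0
after  2: r0=0x68 r1=0x20 r2=0x33 r3=0x22  N=0 Z=0
after  3: r0=0x68 r1=0x20 r2=0x33 r3=0x11  N=0 Z=0
after  4: r0=0x33 r1=0x20 r2=0x33 r3=0x11  N=0 Z=0
after  5: r0=0x53 r1=0x20 r2=0x33 r3=0x11  N=0 Z=0
-- IRQ taken; context saved, return-PC = 6 --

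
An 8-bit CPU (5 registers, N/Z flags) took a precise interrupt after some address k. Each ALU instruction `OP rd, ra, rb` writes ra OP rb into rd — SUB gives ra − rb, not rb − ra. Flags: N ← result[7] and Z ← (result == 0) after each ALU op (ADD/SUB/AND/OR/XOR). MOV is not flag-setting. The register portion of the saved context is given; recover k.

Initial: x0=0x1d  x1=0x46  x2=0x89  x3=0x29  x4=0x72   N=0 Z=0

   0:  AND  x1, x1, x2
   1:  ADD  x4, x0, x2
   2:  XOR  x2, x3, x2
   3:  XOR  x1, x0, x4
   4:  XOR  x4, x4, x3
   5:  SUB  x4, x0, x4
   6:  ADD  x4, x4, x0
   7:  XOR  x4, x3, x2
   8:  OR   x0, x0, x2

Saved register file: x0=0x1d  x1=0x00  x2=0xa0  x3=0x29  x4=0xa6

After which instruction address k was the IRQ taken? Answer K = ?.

after  0: x0=0x1d x1=0x00 x2=0x89 x3=0x29 x4=0x72  N=0 Z=1
after  1: x0=0x1d x1=0x00 x2=0x89 x3=0x29 x4=0xa6  N=1 Z=0
after  2: x0=0x1d x1=0x00 x2=0xa0 x3=0x29 x4=0xa6  N=1 Z=0
-- IRQ taken; context saved, return-PC = 3 --

K = 2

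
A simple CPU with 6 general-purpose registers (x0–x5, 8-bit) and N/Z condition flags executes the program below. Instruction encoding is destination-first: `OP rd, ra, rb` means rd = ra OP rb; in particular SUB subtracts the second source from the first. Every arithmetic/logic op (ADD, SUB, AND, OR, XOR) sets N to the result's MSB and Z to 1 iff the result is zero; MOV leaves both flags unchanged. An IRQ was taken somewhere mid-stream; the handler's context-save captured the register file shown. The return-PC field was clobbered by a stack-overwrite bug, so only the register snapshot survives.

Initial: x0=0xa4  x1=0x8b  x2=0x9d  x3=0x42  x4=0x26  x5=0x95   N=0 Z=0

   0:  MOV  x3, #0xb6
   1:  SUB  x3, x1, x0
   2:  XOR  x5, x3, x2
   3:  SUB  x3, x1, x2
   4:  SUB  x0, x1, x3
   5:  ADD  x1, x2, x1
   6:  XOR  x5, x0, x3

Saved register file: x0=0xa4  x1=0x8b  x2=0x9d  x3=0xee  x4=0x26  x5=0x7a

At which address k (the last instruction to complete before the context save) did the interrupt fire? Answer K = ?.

after  0: x0=0xa4 x1=0x8b x2=0x9d x3=0xb6 x4=0x26 x5=0x95  N=0 Z=0
after  1: x0=0xa4 x1=0x8b x2=0x9d x3=0xe7 x4=0x26 x5=0x95  N=1 Z=0
after  2: x0=0xa4 x1=0x8b x2=0x9d x3=0xe7 x4=0x26 x5=0x7a  N=0 Z=0
after  3: x0=0xa4 x1=0x8b x2=0x9d x3=0xee x4=0x26 x5=0x7a  N=1 Z=0
-- IRQ taken; context saved, return-PC = 4 --

K = 3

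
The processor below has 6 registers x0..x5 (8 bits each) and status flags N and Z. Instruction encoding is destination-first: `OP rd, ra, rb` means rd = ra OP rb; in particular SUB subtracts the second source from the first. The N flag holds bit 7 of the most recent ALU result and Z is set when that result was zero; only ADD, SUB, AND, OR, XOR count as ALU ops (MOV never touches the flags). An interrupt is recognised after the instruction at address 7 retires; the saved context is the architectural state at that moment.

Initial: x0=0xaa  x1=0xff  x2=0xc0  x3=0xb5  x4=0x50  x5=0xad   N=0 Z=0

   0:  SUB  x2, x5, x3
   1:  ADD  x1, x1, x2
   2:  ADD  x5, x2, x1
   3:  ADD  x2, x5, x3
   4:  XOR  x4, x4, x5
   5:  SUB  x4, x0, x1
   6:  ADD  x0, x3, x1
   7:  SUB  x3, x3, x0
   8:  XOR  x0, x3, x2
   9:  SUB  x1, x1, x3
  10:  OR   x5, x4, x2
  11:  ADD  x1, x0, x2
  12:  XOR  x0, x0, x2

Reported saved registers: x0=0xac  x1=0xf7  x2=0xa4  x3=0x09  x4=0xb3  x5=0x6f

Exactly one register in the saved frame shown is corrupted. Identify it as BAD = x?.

after  0: x0=0xaa x1=0xff x2=0xf8 x3=0xb5 x4=0x50 x5=0xad  N=1 Z=0
after  1: x0=0xaa x1=0xf7 x2=0xf8 x3=0xb5 x4=0x50 x5=0xad  N=1 Z=0
after  2: x0=0xaa x1=0xf7 x2=0xf8 x3=0xb5 x4=0x50 x5=0xef  N=1 Z=0
after  3: x0=0xaa x1=0xf7 x2=0xa4 x3=0xb5 x4=0x50 x5=0xef  N=1 Z=0
after  4: x0=0xaa x1=0xf7 x2=0xa4 x3=0xb5 x4=0xbf x5=0xef  N=1 Z=0
after  5: x0=0xaa x1=0xf7 x2=0xa4 x3=0xb5 x4=0xb3 x5=0xef  N=1 Z=0
after  6: x0=0xac x1=0xf7 x2=0xa4 x3=0xb5 x4=0xb3 x5=0xef  N=1 Z=0
after  7: x0=0xac x1=0xf7 x2=0xa4 x3=0x09 x4=0xb3 x5=0xef  N=0 Z=0
-- IRQ taken; context saved, return-PC = 8 --
mismatch: x5: reported 0x6f vs actual 0xef

BAD = x5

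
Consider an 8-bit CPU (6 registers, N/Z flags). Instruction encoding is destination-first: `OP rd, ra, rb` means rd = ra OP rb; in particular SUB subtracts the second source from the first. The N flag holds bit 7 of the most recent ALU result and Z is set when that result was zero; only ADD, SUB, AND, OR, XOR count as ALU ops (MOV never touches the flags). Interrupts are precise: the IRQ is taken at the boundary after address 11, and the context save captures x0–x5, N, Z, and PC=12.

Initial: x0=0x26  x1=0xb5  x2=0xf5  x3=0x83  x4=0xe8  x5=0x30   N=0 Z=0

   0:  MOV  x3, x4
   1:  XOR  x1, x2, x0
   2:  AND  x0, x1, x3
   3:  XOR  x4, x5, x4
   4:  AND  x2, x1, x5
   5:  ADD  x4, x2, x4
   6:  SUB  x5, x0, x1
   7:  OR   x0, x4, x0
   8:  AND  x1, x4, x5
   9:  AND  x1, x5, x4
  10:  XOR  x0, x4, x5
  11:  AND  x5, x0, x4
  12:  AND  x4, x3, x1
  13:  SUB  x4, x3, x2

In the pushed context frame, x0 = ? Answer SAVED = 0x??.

after  0: x0=0x26 x1=0xb5 x2=0xf5 x3=0xe8 x4=0xe8 x5=0x30  N=0 Z=0
after  1: x0=0x26 x1=0xd3 x2=0xf5 x3=0xe8 x4=0xe8 x5=0x30  N=1 Z=0
after  2: x0=0xc0 x1=0xd3 x2=0xf5 x3=0xe8 x4=0xe8 x5=0x30  N=1 Z=0
after  3: x0=0xc0 x1=0xd3 x2=0xf5 x3=0xe8 x4=0xd8 x5=0x30  N=1 Z=0
after  4: x0=0xc0 x1=0xd3 x2=0x10 x3=0xe8 x4=0xd8 x5=0x30  N=0 Z=0
after  5: x0=0xc0 x1=0xd3 x2=0x10 x3=0xe8 x4=0xe8 x5=0x30  N=1 Z=0
after  6: x0=0xc0 x1=0xd3 x2=0x10 x3=0xe8 x4=0xe8 x5=0xed  N=1 Z=0
after  7: x0=0xe8 x1=0xd3 x2=0x10 x3=0xe8 x4=0xe8 x5=0xed  N=1 Z=0
after  8: x0=0xe8 x1=0xe8 x2=0x10 x3=0xe8 x4=0xe8 x5=0xed  N=1 Z=0
after  9: x0=0xe8 x1=0xe8 x2=0x10 x3=0xe8 x4=0xe8 x5=0xed  N=1 Z=0
after 10: x0=0x05 x1=0xe8 x2=0x10 x3=0xe8 x4=0xe8 x5=0xed  N=0 Z=0
after 11: x0=0x05 x1=0xe8 x2=0x10 x3=0xe8 x4=0xe8 x5=0x00  N=0 Z=1
-- IRQ taken; context saved, return-PC = 12 --

SAVED = 0x05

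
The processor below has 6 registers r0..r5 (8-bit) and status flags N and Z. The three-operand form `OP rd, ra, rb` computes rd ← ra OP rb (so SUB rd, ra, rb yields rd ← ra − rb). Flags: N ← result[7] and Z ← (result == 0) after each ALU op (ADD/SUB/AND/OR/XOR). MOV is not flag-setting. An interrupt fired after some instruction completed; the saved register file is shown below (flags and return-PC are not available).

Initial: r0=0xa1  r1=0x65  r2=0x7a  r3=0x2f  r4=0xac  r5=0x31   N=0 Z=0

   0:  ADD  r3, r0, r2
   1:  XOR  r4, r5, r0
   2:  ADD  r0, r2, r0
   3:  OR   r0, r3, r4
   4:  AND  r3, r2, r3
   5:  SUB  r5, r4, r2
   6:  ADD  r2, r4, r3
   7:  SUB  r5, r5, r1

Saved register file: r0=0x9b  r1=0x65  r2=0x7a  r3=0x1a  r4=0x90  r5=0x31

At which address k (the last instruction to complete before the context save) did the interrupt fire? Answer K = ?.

K = 4

after  0: r0=0xa1 r1=0x65 r2=0x7a r3=0x1b r4=0xac r5=0x31  N=0 Z=0
after  1: r0=0xa1 r1=0x65 r2=0x7a r3=0x1b r4=0x90 r5=0x31  N=1 Z=0
after  2: r0=0x1b r1=0x65 r2=0x7a r3=0x1b r4=0x90 r5=0x31  N=0 Z=0
after  3: r0=0x9b r1=0x65 r2=0x7a r3=0x1b r4=0x90 r5=0x31  N=1 Z=0
after  4: r0=0x9b r1=0x65 r2=0x7a r3=0x1a r4=0x90 r5=0x31  N=0 Z=0
-- IRQ taken; context saved, return-PC = 5 --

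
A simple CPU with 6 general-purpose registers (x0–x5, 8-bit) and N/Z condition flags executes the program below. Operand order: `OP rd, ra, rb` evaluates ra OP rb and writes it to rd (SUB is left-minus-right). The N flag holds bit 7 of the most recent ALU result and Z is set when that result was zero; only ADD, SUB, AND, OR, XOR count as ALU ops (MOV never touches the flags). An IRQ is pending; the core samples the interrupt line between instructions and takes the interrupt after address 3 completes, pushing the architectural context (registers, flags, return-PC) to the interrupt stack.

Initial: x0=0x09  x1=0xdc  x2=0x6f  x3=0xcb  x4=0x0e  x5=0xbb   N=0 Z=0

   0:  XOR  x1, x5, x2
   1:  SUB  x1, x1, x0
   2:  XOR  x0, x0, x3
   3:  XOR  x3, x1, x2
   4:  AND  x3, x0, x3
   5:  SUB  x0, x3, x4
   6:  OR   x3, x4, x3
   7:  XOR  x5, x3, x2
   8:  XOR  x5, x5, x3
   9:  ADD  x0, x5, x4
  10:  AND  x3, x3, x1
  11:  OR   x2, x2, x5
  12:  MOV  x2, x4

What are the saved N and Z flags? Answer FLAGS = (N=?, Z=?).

after  0: x0=0x09 x1=0xd4 x2=0x6f x3=0xcb x4=0x0e x5=0xbb  N=1 Z=0
after  1: x0=0x09 x1=0xcb x2=0x6f x3=0xcb x4=0x0e x5=0xbb  N=1 Z=0
after  2: x0=0xc2 x1=0xcb x2=0x6f x3=0xcb x4=0x0e x5=0xbb  N=1 Z=0
after  3: x0=0xc2 x1=0xcb x2=0x6f x3=0xa4 x4=0x0e x5=0xbb  N=1 Z=0
-- IRQ taken; context saved, return-PC = 4 --

FLAGS = (N=1, Z=0)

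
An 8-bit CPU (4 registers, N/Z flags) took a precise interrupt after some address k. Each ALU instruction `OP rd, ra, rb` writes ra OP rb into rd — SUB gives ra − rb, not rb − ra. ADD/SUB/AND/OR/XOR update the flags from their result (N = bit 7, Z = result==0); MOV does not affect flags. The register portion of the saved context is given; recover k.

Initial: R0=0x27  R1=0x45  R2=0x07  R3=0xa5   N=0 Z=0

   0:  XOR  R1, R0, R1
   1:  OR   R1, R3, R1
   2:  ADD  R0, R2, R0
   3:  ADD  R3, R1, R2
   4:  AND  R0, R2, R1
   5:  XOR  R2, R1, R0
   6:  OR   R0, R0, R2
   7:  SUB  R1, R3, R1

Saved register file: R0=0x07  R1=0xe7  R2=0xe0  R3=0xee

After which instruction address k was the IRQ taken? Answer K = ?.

after  0: R0=0x27 R1=0x62 R2=0x07 R3=0xa5  N=0 Z=0
after  1: R0=0x27 R1=0xe7 R2=0x07 R3=0xa5  N=1 Z=0
after  2: R0=0x2e R1=0xe7 R2=0x07 R3=0xa5  N=0 Z=0
after  3: R0=0x2e R1=0xe7 R2=0x07 R3=0xee  N=1 Z=0
after  4: R0=0x07 R1=0xe7 R2=0x07 R3=0xee  N=0 Z=0
after  5: R0=0x07 R1=0xe7 R2=0xe0 R3=0xee  N=1 Z=0
-- IRQ taken; context saved, return-PC = 6 --

K = 5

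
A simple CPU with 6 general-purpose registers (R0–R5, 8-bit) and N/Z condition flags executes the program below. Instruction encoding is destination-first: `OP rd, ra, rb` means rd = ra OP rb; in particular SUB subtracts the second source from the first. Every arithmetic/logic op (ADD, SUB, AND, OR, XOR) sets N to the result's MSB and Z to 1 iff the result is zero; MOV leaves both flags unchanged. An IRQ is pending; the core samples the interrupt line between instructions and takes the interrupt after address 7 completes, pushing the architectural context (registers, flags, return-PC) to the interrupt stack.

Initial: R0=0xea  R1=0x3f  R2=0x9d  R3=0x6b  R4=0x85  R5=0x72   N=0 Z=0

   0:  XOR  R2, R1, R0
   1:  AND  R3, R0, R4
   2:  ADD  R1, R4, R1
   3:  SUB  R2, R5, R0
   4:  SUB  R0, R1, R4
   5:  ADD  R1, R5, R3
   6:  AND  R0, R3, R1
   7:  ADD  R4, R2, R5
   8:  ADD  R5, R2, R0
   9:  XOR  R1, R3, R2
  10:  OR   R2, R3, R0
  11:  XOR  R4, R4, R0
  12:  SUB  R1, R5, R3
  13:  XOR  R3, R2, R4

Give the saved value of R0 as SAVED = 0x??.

after  0: R0=0xea R1=0x3f R2=0xd5 R3=0x6b R4=0x85 R5=0x72  N=1 Z=0
after  1: R0=0xea R1=0x3f R2=0xd5 R3=0x80 R4=0x85 R5=0x72  N=1 Z=0
after  2: R0=0xea R1=0xc4 R2=0xd5 R3=0x80 R4=0x85 R5=0x72  N=1 Z=0
after  3: R0=0xea R1=0xc4 R2=0x88 R3=0x80 R4=0x85 R5=0x72  N=1 Z=0
after  4: R0=0x3f R1=0xc4 R2=0x88 R3=0x80 R4=0x85 R5=0x72  N=0 Z=0
after  5: R0=0x3f R1=0xf2 R2=0x88 R3=0x80 R4=0x85 R5=0x72  N=1 Z=0
after  6: R0=0x80 R1=0xf2 R2=0x88 R3=0x80 R4=0x85 R5=0x72  N=1 Z=0
after  7: R0=0x80 R1=0xf2 R2=0x88 R3=0x80 R4=0xfa R5=0x72  N=1 Z=0
-- IRQ taken; context saved, return-PC = 8 --

SAVED = 0x80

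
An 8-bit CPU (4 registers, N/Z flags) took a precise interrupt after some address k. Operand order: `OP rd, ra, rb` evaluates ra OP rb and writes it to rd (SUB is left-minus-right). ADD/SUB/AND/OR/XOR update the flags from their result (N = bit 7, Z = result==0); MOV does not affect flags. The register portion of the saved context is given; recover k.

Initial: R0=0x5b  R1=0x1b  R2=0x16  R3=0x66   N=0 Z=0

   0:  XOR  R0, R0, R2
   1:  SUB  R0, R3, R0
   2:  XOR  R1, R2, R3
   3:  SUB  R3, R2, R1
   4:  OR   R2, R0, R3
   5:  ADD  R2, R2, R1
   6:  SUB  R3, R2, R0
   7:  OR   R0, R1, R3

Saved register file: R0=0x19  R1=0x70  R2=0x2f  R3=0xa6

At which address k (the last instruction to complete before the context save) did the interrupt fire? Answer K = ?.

after  0: R0=0x4d R1=0x1b R2=0x16 R3=0x66  N=0 Z=0
after  1: R0=0x19 R1=0x1b R2=0x16 R3=0x66  N=0 Z=0
after  2: R0=0x19 R1=0x70 R2=0x16 R3=0x66  N=0 Z=0
after  3: R0=0x19 R1=0x70 R2=0x16 R3=0xa6  N=1 Z=0
after  4: R0=0x19 R1=0x70 R2=0xbf R3=0xa6  N=1 Z=0
after  5: R0=0x19 R1=0x70 R2=0x2f R3=0xa6  N=0 Z=0
-- IRQ taken; context saved, return-PC = 6 --

K = 5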